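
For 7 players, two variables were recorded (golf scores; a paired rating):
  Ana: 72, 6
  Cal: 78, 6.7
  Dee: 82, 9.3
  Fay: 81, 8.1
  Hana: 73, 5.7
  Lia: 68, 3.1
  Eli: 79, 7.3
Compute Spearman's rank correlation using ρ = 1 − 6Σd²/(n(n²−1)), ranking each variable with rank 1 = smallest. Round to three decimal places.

0.964

Ranks of variable 1: 2, 4, 7, 6, 3, 1, 5
Ranks of variable 2: 3, 4, 7, 6, 2, 1, 5
d = r₁ − r₂: -1, 0, 0, 0, 1, 0, 0
d²: 1, 0, 0, 0, 1, 0, 0; Σd² = 2
ρ = 1 − 6·2/(7·48) = 1 − 12/336 = 0.964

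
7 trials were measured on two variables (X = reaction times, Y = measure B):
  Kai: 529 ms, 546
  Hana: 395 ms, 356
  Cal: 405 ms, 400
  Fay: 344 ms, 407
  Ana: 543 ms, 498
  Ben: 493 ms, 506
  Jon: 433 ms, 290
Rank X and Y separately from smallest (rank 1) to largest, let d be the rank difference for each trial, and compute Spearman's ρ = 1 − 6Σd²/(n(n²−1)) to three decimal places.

Ranks of variable 1: 6, 2, 3, 1, 7, 5, 4
Ranks of variable 2: 7, 2, 3, 4, 5, 6, 1
d = r₁ − r₂: -1, 0, 0, -3, 2, -1, 3
d²: 1, 0, 0, 9, 4, 1, 9; Σd² = 24
ρ = 1 − 6·24/(7·48) = 1 − 144/336 = 0.571

0.571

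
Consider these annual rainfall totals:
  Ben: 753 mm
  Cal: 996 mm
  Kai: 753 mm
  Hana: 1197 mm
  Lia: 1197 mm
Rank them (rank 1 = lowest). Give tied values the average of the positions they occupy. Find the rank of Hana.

4.5

Sorted (ascending): 753, 753, 996, 1197, 1197
The 2 values of 753 occupy positions 1–2 → average rank (1+2)/2 = 1.5.
The 2 values of 1197 occupy positions 4–5 → average rank (4+5)/2 = 4.5.
Hana has value 1197 mm → rank 4.5.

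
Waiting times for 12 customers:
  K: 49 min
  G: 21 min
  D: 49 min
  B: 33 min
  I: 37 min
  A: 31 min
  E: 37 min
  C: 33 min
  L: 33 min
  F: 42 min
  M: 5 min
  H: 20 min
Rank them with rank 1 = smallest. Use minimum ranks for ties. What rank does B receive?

Sorted (ascending): 5, 20, 21, 31, 33, 33, 33, 37, 37, 42, 49, 49
The 3 values of 33 occupy positions 5–7 → each gets rank 5.
The 2 values of 37 occupy positions 8–9 → each gets rank 8.
The 2 values of 49 occupy positions 11–12 → each gets rank 11.
B has value 33 min → rank 5.

5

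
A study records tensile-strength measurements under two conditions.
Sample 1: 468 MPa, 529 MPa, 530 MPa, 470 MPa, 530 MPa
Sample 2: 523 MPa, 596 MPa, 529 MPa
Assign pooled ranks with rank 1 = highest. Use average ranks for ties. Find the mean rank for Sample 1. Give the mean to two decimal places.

4.90

Sorted (descending): 596, 530, 530, 529, 529, 523, 470, 468
The 2 values of 530 occupy positions 2–3 → average rank (2+3)/2 = 2.5.
The 2 values of 529 occupy positions 4–5 → average rank (4+5)/2 = 4.5.
Sample 1 values → pooled ranks: 468→8, 529→4.5, 530→2.5, 470→7, 530→2.5
Mean rank = (8 + 4.5 + 2.5 + 7 + 2.5) / 5 = 4.90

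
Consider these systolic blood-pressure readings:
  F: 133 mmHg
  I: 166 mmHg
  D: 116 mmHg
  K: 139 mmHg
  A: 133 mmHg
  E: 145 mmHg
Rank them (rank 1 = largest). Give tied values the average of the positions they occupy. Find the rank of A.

4.5

Sorted (descending): 166, 145, 139, 133, 133, 116
The 2 values of 133 occupy positions 4–5 → average rank (4+5)/2 = 4.5.
A has value 133 mmHg → rank 4.5.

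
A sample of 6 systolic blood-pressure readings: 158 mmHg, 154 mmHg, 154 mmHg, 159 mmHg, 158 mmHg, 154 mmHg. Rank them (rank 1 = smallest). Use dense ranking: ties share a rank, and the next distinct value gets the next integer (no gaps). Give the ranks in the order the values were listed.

2, 1, 1, 3, 2, 1

Sorted (ascending): 154, 154, 154, 158, 158, 159
The 3 values of 154 share dense rank 1.
The 2 values of 158 share dense rank 2.
Remaining distinct values take the next consecutive integers.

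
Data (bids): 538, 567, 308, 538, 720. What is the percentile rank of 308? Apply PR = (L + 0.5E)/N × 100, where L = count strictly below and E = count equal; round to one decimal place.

10.0

N = 5.
Strictly below 308: 0. Equal to 308: 1.
PR = (0 + 0.5·1)/5 × 100 = 10.0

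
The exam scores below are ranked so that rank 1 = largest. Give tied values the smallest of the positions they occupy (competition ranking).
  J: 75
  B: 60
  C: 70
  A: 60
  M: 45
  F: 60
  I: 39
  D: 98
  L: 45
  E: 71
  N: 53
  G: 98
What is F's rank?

6

Sorted (descending): 98, 98, 75, 71, 70, 60, 60, 60, 53, 45, 45, 39
The 2 values of 98 occupy positions 1–2 → each gets rank 1.
The 3 values of 60 occupy positions 6–8 → each gets rank 6.
The 2 values of 45 occupy positions 10–11 → each gets rank 10.
F has value 60 → rank 6.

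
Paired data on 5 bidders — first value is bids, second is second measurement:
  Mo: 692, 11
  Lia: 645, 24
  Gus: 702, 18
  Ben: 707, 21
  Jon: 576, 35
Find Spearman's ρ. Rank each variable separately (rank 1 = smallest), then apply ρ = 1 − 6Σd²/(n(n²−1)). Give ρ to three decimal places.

-0.600

Ranks of variable 1: 3, 2, 4, 5, 1
Ranks of variable 2: 1, 4, 2, 3, 5
d = r₁ − r₂: 2, -2, 2, 2, -4
d²: 4, 4, 4, 4, 16; Σd² = 32
ρ = 1 − 6·32/(5·24) = 1 − 192/120 = -0.600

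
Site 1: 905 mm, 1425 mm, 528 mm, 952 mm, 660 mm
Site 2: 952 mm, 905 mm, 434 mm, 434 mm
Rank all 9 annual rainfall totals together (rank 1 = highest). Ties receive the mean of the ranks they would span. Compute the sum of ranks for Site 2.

Sorted (descending): 1425, 952, 952, 905, 905, 660, 528, 434, 434
The 2 values of 952 occupy positions 2–3 → average rank (2+3)/2 = 2.5.
The 2 values of 905 occupy positions 4–5 → average rank (4+5)/2 = 4.5.
The 2 values of 434 occupy positions 8–9 → average rank (8+9)/2 = 8.5.
Site 2 values → pooled ranks: 952→2.5, 905→4.5, 434→8.5, 434→8.5
Rank sum = 2.5 + 4.5 + 8.5 + 8.5 = 24

24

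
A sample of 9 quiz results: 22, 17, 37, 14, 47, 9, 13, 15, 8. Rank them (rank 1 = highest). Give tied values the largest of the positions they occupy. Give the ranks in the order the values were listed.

3, 4, 2, 6, 1, 8, 7, 5, 9

Sorted (descending): 47, 37, 22, 17, 15, 14, 13, 9, 8
No ties — each value takes its position as its rank.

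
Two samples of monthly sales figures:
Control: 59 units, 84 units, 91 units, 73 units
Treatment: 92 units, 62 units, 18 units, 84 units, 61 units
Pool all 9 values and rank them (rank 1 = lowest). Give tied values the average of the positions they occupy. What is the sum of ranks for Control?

Sorted (ascending): 18, 59, 61, 62, 73, 84, 84, 91, 92
The 2 values of 84 occupy positions 6–7 → average rank (6+7)/2 = 6.5.
Control values → pooled ranks: 59→2, 84→6.5, 91→8, 73→5
Rank sum = 2 + 6.5 + 8 + 5 = 21.5

21.5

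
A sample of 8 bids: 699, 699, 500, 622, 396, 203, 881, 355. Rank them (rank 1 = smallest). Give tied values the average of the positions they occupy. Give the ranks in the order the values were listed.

6.5, 6.5, 4, 5, 3, 1, 8, 2

Sorted (ascending): 203, 355, 396, 500, 622, 699, 699, 881
The 2 values of 699 occupy positions 6–7 → average rank (6+7)/2 = 6.5.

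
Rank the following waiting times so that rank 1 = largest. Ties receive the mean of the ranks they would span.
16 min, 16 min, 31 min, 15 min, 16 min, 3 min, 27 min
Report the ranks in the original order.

Sorted (descending): 31, 27, 16, 16, 16, 15, 3
The 3 values of 16 occupy positions 3–5 → average rank 4.

4, 4, 1, 6, 4, 7, 2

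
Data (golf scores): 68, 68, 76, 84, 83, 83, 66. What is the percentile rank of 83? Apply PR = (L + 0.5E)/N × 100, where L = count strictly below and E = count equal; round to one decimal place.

N = 7.
Strictly below 83: 4. Equal to 83: 2.
PR = (4 + 0.5·2)/7 × 100 = 71.4

71.4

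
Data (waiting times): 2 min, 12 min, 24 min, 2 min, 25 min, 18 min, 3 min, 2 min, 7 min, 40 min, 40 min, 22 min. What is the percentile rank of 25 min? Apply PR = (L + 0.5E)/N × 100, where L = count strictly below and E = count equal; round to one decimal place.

N = 12.
Strictly below 25: 9. Equal to 25: 1.
PR = (9 + 0.5·1)/12 × 100 = 79.2

79.2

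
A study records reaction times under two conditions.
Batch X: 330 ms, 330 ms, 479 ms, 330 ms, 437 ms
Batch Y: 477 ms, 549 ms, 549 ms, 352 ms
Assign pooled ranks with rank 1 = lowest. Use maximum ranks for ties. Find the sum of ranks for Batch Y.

Sorted (ascending): 330, 330, 330, 352, 437, 477, 479, 549, 549
The 3 values of 330 occupy positions 1–3 → each gets rank 3.
The 2 values of 549 occupy positions 8–9 → each gets rank 9.
Batch Y values → pooled ranks: 477→6, 549→9, 549→9, 352→4
Rank sum = 6 + 9 + 9 + 4 = 28

28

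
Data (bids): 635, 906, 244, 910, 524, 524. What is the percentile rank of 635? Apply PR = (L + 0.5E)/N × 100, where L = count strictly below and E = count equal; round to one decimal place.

58.3

N = 6.
Strictly below 635: 3. Equal to 635: 1.
PR = (3 + 0.5·1)/6 × 100 = 58.3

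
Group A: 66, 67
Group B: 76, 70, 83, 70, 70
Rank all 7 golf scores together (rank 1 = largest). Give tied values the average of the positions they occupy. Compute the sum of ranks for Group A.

Sorted (descending): 83, 76, 70, 70, 70, 67, 66
The 3 values of 70 occupy positions 3–5 → average rank 4.
Group A values → pooled ranks: 66→7, 67→6
Rank sum = 7 + 6 = 13

13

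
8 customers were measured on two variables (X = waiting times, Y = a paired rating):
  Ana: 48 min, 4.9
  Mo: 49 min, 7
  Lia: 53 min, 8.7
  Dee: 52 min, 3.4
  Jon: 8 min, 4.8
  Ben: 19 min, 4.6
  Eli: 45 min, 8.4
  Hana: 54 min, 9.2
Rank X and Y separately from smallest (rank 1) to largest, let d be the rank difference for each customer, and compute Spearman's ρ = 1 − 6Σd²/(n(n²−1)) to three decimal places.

0.548

Ranks of variable 1: 4, 5, 7, 6, 1, 2, 3, 8
Ranks of variable 2: 4, 5, 7, 1, 3, 2, 6, 8
d = r₁ − r₂: 0, 0, 0, 5, -2, 0, -3, 0
d²: 0, 0, 0, 25, 4, 0, 9, 0; Σd² = 38
ρ = 1 − 6·38/(8·63) = 1 − 228/504 = 0.548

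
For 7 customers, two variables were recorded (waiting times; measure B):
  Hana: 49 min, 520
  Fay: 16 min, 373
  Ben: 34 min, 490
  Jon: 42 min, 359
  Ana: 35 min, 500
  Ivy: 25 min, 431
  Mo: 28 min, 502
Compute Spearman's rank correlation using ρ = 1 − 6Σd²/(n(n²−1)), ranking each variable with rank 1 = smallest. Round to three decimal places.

0.357

Ranks of variable 1: 7, 1, 4, 6, 5, 2, 3
Ranks of variable 2: 7, 2, 4, 1, 5, 3, 6
d = r₁ − r₂: 0, -1, 0, 5, 0, -1, -3
d²: 0, 1, 0, 25, 0, 1, 9; Σd² = 36
ρ = 1 − 6·36/(7·48) = 1 − 216/336 = 0.357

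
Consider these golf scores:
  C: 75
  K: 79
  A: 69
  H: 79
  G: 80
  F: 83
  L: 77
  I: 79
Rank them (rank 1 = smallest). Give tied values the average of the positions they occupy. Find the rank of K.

5

Sorted (ascending): 69, 75, 77, 79, 79, 79, 80, 83
The 3 values of 79 occupy positions 4–6 → average rank 5.
K has value 79 → rank 5.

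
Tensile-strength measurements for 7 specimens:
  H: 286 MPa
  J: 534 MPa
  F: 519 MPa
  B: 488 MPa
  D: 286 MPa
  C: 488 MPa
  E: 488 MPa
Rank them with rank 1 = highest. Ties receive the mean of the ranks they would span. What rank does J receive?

1

Sorted (descending): 534, 519, 488, 488, 488, 286, 286
The 3 values of 488 occupy positions 3–5 → average rank 4.
The 2 values of 286 occupy positions 6–7 → average rank (6+7)/2 = 6.5.
J has value 534 MPa → rank 1.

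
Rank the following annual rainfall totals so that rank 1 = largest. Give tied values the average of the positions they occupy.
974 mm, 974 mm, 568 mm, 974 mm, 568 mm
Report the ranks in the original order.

2, 2, 4.5, 2, 4.5

Sorted (descending): 974, 974, 974, 568, 568
The 3 values of 974 occupy positions 1–3 → average rank 2.
The 2 values of 568 occupy positions 4–5 → average rank (4+5)/2 = 4.5.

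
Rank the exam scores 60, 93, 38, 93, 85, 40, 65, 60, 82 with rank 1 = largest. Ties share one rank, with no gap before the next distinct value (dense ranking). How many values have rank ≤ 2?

Sorted (descending): 93, 93, 85, 82, 65, 60, 60, 40, 38
The 2 values of 93 share dense rank 1.
The 2 values of 60 share dense rank 5.
Remaining distinct values take the next consecutive integers.
Ranks ≤ 2: {1, 1, 2} → 3 values.

3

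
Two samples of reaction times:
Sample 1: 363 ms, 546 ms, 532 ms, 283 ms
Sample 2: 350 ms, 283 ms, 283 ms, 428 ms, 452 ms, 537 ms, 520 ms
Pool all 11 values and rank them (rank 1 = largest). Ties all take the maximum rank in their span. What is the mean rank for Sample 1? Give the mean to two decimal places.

Sorted (descending): 546, 537, 532, 520, 452, 428, 363, 350, 283, 283, 283
The 3 values of 283 occupy positions 9–11 → each gets rank 11.
Sample 1 values → pooled ranks: 363→7, 546→1, 532→3, 283→11
Mean rank = (7 + 1 + 3 + 11) / 4 = 5.50

5.50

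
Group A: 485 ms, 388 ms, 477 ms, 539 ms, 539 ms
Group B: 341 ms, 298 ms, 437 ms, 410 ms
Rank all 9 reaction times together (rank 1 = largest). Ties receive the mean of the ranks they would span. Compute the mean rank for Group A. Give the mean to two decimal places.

3.40

Sorted (descending): 539, 539, 485, 477, 437, 410, 388, 341, 298
The 2 values of 539 occupy positions 1–2 → average rank (1+2)/2 = 1.5.
Group A values → pooled ranks: 485→3, 388→7, 477→4, 539→1.5, 539→1.5
Mean rank = (3 + 7 + 4 + 1.5 + 1.5) / 5 = 3.40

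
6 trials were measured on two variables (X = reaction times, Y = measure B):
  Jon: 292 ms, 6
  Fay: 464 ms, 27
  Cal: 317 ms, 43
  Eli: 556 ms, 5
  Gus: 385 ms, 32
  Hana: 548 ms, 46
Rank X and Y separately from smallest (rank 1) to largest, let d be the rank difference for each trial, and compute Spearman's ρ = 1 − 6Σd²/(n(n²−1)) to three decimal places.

Ranks of variable 1: 1, 4, 2, 6, 3, 5
Ranks of variable 2: 2, 3, 5, 1, 4, 6
d = r₁ − r₂: -1, 1, -3, 5, -1, -1
d²: 1, 1, 9, 25, 1, 1; Σd² = 38
ρ = 1 − 6·38/(6·35) = 1 − 228/210 = -0.086

-0.086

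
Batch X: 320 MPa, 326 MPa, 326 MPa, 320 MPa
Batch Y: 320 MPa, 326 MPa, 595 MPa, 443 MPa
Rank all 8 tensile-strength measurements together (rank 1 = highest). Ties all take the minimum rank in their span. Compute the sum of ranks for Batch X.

Sorted (descending): 595, 443, 326, 326, 326, 320, 320, 320
The 3 values of 326 occupy positions 3–5 → each gets rank 3.
The 3 values of 320 occupy positions 6–8 → each gets rank 6.
Batch X values → pooled ranks: 320→6, 326→3, 326→3, 320→6
Rank sum = 6 + 3 + 3 + 6 = 18

18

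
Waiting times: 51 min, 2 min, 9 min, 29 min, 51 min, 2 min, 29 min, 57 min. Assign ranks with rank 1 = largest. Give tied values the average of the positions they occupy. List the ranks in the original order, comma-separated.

Sorted (descending): 57, 51, 51, 29, 29, 9, 2, 2
The 2 values of 51 occupy positions 2–3 → average rank (2+3)/2 = 2.5.
The 2 values of 29 occupy positions 4–5 → average rank (4+5)/2 = 4.5.
The 2 values of 2 occupy positions 7–8 → average rank (7+8)/2 = 7.5.

2.5, 7.5, 6, 4.5, 2.5, 7.5, 4.5, 1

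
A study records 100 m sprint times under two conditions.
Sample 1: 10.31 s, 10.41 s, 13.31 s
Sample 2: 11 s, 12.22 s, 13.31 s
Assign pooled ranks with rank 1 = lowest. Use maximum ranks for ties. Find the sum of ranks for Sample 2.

Sorted (ascending): 10.31, 10.41, 11, 12.22, 13.31, 13.31
The 2 values of 13.31 occupy positions 5–6 → each gets rank 6.
Sample 2 values → pooled ranks: 11→3, 12.22→4, 13.31→6
Rank sum = 3 + 4 + 6 = 13

13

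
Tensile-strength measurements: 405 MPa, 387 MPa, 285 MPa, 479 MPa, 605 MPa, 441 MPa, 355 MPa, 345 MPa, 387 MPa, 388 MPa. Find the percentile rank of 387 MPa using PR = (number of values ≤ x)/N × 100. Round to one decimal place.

N = 10.
Strictly below 387: 3. Equal to 387: 2.
PR = 5/10 × 100 = 50.0

50.0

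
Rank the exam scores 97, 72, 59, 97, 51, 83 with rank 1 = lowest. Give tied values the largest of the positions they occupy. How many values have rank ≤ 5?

Sorted (ascending): 51, 59, 72, 83, 97, 97
The 2 values of 97 occupy positions 5–6 → each gets rank 6.
Ranks ≤ 5: {1, 2, 3, 4} → 4 values.

4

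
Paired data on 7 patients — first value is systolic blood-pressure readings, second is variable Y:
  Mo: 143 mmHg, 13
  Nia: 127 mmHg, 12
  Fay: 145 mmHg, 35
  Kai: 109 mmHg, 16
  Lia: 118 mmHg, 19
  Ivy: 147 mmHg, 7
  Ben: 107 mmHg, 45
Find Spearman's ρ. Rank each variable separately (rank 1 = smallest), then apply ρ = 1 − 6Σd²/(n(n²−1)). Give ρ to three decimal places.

-0.571

Ranks of variable 1: 5, 4, 6, 2, 3, 7, 1
Ranks of variable 2: 3, 2, 6, 4, 5, 1, 7
d = r₁ − r₂: 2, 2, 0, -2, -2, 6, -6
d²: 4, 4, 0, 4, 4, 36, 36; Σd² = 88
ρ = 1 − 6·88/(7·48) = 1 − 528/336 = -0.571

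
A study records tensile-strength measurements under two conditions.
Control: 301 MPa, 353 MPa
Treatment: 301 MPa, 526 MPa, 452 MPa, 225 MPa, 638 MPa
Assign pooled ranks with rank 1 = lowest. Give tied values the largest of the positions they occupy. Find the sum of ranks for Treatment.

22

Sorted (ascending): 225, 301, 301, 353, 452, 526, 638
The 2 values of 301 occupy positions 2–3 → each gets rank 3.
Treatment values → pooled ranks: 301→3, 526→6, 452→5, 225→1, 638→7
Rank sum = 3 + 6 + 5 + 1 + 7 = 22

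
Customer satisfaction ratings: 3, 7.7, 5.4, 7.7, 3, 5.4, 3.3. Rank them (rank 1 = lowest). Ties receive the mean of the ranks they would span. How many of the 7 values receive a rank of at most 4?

3

Sorted (ascending): 3, 3, 3.3, 5.4, 5.4, 7.7, 7.7
The 2 values of 3 occupy positions 1–2 → average rank (1+2)/2 = 1.5.
The 2 values of 5.4 occupy positions 4–5 → average rank (4+5)/2 = 4.5.
The 2 values of 7.7 occupy positions 6–7 → average rank (6+7)/2 = 6.5.
Ranks ≤ 4: {1.5, 1.5, 3} → 3 values.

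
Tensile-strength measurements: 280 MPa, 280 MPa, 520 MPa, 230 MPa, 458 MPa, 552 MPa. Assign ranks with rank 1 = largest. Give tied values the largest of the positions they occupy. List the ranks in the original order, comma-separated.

5, 5, 2, 6, 3, 1

Sorted (descending): 552, 520, 458, 280, 280, 230
The 2 values of 280 occupy positions 4–5 → each gets rank 5.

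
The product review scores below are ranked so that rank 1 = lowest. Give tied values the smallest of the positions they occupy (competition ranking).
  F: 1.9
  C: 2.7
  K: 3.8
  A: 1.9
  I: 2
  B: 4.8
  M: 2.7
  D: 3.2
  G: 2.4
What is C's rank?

5

Sorted (ascending): 1.9, 1.9, 2, 2.4, 2.7, 2.7, 3.2, 3.8, 4.8
The 2 values of 1.9 occupy positions 1–2 → each gets rank 1.
The 2 values of 2.7 occupy positions 5–6 → each gets rank 5.
C has value 2.7 → rank 5.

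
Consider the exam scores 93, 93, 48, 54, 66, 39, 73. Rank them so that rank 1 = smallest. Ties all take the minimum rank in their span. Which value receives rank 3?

Sorted (ascending): 39, 48, 54, 66, 73, 93, 93
The 2 values of 93 occupy positions 6–7 → each gets rank 6.
Rank 3 → value 54.

54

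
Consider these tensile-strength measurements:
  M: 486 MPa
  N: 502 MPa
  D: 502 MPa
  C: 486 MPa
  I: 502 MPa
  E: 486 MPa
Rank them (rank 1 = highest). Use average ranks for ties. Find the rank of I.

2

Sorted (descending): 502, 502, 502, 486, 486, 486
The 3 values of 502 occupy positions 1–3 → average rank 2.
The 3 values of 486 occupy positions 4–6 → average rank 5.
I has value 502 MPa → rank 2.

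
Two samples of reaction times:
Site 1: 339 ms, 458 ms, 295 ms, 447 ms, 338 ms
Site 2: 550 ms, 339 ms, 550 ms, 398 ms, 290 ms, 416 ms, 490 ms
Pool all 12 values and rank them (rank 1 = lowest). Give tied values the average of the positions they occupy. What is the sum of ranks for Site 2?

Sorted (ascending): 290, 295, 338, 339, 339, 398, 416, 447, 458, 490, 550, 550
The 2 values of 339 occupy positions 4–5 → average rank (4+5)/2 = 4.5.
The 2 values of 550 occupy positions 11–12 → average rank (11+12)/2 = 11.5.
Site 2 values → pooled ranks: 550→11.5, 339→4.5, 550→11.5, 398→6, 290→1, 416→7, 490→10
Rank sum = 11.5 + 4.5 + 11.5 + 6 + 1 + 7 + 10 = 51.5

51.5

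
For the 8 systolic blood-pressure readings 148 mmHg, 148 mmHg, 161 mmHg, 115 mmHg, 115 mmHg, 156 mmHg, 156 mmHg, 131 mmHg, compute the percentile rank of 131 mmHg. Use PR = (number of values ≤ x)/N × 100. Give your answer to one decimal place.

N = 8.
Strictly below 131: 2. Equal to 131: 1.
PR = 3/8 × 100 = 37.5

37.5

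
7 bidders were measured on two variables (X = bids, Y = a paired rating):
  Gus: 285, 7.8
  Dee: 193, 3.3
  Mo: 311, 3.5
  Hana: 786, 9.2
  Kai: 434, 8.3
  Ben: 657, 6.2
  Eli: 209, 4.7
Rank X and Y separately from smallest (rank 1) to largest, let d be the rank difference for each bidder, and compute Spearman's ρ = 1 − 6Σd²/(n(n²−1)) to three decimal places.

0.750

Ranks of variable 1: 3, 1, 4, 7, 5, 6, 2
Ranks of variable 2: 5, 1, 2, 7, 6, 4, 3
d = r₁ − r₂: -2, 0, 2, 0, -1, 2, -1
d²: 4, 0, 4, 0, 1, 4, 1; Σd² = 14
ρ = 1 − 6·14/(7·48) = 1 − 84/336 = 0.750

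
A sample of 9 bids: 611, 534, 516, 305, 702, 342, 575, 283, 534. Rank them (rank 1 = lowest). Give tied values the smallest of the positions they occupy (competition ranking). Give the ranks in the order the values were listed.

8, 5, 4, 2, 9, 3, 7, 1, 5

Sorted (ascending): 283, 305, 342, 516, 534, 534, 575, 611, 702
The 2 values of 534 occupy positions 5–6 → each gets rank 5.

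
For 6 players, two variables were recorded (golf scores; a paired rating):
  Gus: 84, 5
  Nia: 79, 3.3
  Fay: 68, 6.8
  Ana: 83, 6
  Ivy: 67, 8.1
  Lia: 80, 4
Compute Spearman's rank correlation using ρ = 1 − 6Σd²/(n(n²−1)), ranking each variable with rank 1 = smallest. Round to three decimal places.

-0.486

Ranks of variable 1: 6, 3, 2, 5, 1, 4
Ranks of variable 2: 3, 1, 5, 4, 6, 2
d = r₁ − r₂: 3, 2, -3, 1, -5, 2
d²: 9, 4, 9, 1, 25, 4; Σd² = 52
ρ = 1 − 6·52/(6·35) = 1 − 312/210 = -0.486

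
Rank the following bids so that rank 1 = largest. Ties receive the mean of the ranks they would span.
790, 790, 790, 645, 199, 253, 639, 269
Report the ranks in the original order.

Sorted (descending): 790, 790, 790, 645, 639, 269, 253, 199
The 3 values of 790 occupy positions 1–3 → average rank 2.

2, 2, 2, 4, 8, 7, 5, 6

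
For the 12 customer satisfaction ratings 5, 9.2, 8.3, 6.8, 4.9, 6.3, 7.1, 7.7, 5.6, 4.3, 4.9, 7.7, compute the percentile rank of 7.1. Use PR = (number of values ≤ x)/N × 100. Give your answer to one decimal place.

N = 12.
Strictly below 7.1: 7. Equal to 7.1: 1.
PR = 8/12 × 100 = 66.7

66.7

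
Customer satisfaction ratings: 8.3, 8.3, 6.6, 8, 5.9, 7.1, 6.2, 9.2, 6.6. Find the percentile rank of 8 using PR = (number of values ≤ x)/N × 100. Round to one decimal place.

66.7

N = 9.
Strictly below 8: 5. Equal to 8: 1.
PR = 6/9 × 100 = 66.7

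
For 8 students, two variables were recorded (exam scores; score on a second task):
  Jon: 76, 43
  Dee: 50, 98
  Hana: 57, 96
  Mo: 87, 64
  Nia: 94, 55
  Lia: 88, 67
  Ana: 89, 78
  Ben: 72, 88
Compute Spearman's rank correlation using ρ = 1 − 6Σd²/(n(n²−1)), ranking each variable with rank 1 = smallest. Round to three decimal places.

-0.667

Ranks of variable 1: 4, 1, 2, 5, 8, 6, 7, 3
Ranks of variable 2: 1, 8, 7, 3, 2, 4, 5, 6
d = r₁ − r₂: 3, -7, -5, 2, 6, 2, 2, -3
d²: 9, 49, 25, 4, 36, 4, 4, 9; Σd² = 140
ρ = 1 − 6·140/(8·63) = 1 − 840/504 = -0.667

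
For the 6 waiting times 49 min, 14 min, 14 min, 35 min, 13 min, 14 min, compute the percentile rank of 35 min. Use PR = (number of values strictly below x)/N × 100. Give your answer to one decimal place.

N = 6.
Strictly below 35: 4. Equal to 35: 1.
PR = 4/6 × 100 = 66.7

66.7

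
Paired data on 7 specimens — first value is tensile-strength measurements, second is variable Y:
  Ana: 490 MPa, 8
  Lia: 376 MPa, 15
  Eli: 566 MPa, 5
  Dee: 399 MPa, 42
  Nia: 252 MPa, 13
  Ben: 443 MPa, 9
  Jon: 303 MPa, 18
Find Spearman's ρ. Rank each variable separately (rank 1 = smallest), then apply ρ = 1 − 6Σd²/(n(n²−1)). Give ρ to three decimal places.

-0.679

Ranks of variable 1: 6, 3, 7, 4, 1, 5, 2
Ranks of variable 2: 2, 5, 1, 7, 4, 3, 6
d = r₁ − r₂: 4, -2, 6, -3, -3, 2, -4
d²: 16, 4, 36, 9, 9, 4, 16; Σd² = 94
ρ = 1 − 6·94/(7·48) = 1 − 564/336 = -0.679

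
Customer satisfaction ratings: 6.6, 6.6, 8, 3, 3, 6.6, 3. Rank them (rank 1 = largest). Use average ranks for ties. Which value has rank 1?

8

Sorted (descending): 8, 6.6, 6.6, 6.6, 3, 3, 3
The 3 values of 6.6 occupy positions 2–4 → average rank 3.
The 3 values of 3 occupy positions 5–7 → average rank 6.
Rank 1 → value 8.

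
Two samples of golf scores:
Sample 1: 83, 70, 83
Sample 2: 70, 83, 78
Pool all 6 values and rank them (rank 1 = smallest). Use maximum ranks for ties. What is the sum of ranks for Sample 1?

Sorted (ascending): 70, 70, 78, 83, 83, 83
The 2 values of 70 occupy positions 1–2 → each gets rank 2.
The 3 values of 83 occupy positions 4–6 → each gets rank 6.
Sample 1 values → pooled ranks: 83→6, 70→2, 83→6
Rank sum = 6 + 2 + 6 = 14

14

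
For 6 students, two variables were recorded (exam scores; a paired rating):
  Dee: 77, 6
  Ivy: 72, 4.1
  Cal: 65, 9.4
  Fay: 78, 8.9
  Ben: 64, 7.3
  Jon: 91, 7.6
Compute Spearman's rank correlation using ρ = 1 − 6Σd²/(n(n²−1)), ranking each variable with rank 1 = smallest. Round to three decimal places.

0.086

Ranks of variable 1: 4, 3, 2, 5, 1, 6
Ranks of variable 2: 2, 1, 6, 5, 3, 4
d = r₁ − r₂: 2, 2, -4, 0, -2, 2
d²: 4, 4, 16, 0, 4, 4; Σd² = 32
ρ = 1 − 6·32/(6·35) = 1 − 192/210 = 0.086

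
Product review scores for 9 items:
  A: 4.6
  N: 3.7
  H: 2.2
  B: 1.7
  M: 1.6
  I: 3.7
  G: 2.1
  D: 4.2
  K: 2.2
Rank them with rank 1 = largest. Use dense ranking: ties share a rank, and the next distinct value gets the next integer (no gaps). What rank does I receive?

Sorted (descending): 4.6, 4.2, 3.7, 3.7, 2.2, 2.2, 2.1, 1.7, 1.6
The 2 values of 3.7 share dense rank 3.
The 2 values of 2.2 share dense rank 4.
Remaining distinct values take the next consecutive integers.
I has value 3.7 → rank 3.

3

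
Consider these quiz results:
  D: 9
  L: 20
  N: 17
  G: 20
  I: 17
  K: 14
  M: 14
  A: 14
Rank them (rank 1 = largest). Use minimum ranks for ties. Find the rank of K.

5

Sorted (descending): 20, 20, 17, 17, 14, 14, 14, 9
The 2 values of 20 occupy positions 1–2 → each gets rank 1.
The 2 values of 17 occupy positions 3–4 → each gets rank 3.
The 3 values of 14 occupy positions 5–7 → each gets rank 5.
K has value 14 → rank 5.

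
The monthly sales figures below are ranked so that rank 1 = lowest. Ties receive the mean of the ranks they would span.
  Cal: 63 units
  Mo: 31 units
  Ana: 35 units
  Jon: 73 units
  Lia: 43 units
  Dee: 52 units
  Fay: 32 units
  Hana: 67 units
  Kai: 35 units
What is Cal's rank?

7

Sorted (ascending): 31, 32, 35, 35, 43, 52, 63, 67, 73
The 2 values of 35 occupy positions 3–4 → average rank (3+4)/2 = 3.5.
Cal has value 63 units → rank 7.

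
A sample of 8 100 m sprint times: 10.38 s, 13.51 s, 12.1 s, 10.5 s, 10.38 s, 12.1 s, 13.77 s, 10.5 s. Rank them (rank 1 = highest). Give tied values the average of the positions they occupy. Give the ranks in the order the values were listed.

Sorted (descending): 13.77, 13.51, 12.1, 12.1, 10.5, 10.5, 10.38, 10.38
The 2 values of 12.1 occupy positions 3–4 → average rank (3+4)/2 = 3.5.
The 2 values of 10.5 occupy positions 5–6 → average rank (5+6)/2 = 5.5.
The 2 values of 10.38 occupy positions 7–8 → average rank (7+8)/2 = 7.5.

7.5, 2, 3.5, 5.5, 7.5, 3.5, 1, 5.5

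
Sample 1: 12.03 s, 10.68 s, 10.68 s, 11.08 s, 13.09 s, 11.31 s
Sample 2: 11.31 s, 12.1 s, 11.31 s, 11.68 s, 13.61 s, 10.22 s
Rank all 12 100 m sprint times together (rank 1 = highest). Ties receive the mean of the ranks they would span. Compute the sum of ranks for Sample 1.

43

Sorted (descending): 13.61, 13.09, 12.1, 12.03, 11.68, 11.31, 11.31, 11.31, 11.08, 10.68, 10.68, 10.22
The 3 values of 11.31 occupy positions 6–8 → average rank 7.
The 2 values of 10.68 occupy positions 10–11 → average rank (10+11)/2 = 10.5.
Sample 1 values → pooled ranks: 12.03→4, 10.68→10.5, 10.68→10.5, 11.08→9, 13.09→2, 11.31→7
Rank sum = 4 + 10.5 + 10.5 + 9 + 2 + 7 = 43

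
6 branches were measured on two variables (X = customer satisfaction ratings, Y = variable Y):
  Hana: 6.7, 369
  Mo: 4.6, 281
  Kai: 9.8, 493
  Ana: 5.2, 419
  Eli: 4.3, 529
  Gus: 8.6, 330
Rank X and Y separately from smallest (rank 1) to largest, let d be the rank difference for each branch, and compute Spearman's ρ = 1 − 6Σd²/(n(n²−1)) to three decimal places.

Ranks of variable 1: 4, 2, 6, 3, 1, 5
Ranks of variable 2: 3, 1, 5, 4, 6, 2
d = r₁ − r₂: 1, 1, 1, -1, -5, 3
d²: 1, 1, 1, 1, 25, 9; Σd² = 38
ρ = 1 − 6·38/(6·35) = 1 − 228/210 = -0.086

-0.086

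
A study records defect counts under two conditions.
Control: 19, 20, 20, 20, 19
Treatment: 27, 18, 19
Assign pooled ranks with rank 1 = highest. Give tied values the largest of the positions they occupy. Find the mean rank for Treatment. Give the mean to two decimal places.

5.33

Sorted (descending): 27, 20, 20, 20, 19, 19, 19, 18
The 3 values of 20 occupy positions 2–4 → each gets rank 4.
The 3 values of 19 occupy positions 5–7 → each gets rank 7.
Treatment values → pooled ranks: 27→1, 18→8, 19→7
Mean rank = (1 + 8 + 7) / 3 = 5.33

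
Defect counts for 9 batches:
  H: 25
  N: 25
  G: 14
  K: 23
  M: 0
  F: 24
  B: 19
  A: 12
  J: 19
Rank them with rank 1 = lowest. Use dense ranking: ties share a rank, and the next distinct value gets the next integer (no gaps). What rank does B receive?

Sorted (ascending): 0, 12, 14, 19, 19, 23, 24, 25, 25
The 2 values of 19 share dense rank 4.
The 2 values of 25 share dense rank 7.
Remaining distinct values take the next consecutive integers.
B has value 19 → rank 4.

4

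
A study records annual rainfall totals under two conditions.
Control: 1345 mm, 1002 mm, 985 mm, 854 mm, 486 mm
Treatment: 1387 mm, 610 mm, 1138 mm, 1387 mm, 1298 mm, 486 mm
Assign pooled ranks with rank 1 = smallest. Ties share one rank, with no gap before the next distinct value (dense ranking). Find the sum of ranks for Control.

Sorted (ascending): 486, 486, 610, 854, 985, 1002, 1138, 1298, 1345, 1387, 1387
The 2 values of 486 share dense rank 1.
The 2 values of 1387 share dense rank 9.
Remaining distinct values take the next consecutive integers.
Control values → pooled ranks: 1345→8, 1002→5, 985→4, 854→3, 486→1
Rank sum = 8 + 5 + 4 + 3 + 1 = 21

21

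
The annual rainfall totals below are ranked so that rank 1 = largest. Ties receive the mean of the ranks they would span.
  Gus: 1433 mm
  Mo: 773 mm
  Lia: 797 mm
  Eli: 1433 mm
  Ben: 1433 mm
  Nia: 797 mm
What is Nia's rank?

Sorted (descending): 1433, 1433, 1433, 797, 797, 773
The 3 values of 1433 occupy positions 1–3 → average rank 2.
The 2 values of 797 occupy positions 4–5 → average rank (4+5)/2 = 4.5.
Nia has value 797 mm → rank 4.5.

4.5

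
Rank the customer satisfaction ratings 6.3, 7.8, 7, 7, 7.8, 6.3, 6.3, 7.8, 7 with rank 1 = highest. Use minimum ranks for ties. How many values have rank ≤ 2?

3

Sorted (descending): 7.8, 7.8, 7.8, 7, 7, 7, 6.3, 6.3, 6.3
The 3 values of 7.8 occupy positions 1–3 → each gets rank 1.
The 3 values of 7 occupy positions 4–6 → each gets rank 4.
The 3 values of 6.3 occupy positions 7–9 → each gets rank 7.
Ranks ≤ 2: {1, 1, 1} → 3 values.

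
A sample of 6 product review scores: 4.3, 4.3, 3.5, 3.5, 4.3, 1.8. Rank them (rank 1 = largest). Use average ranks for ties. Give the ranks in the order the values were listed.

Sorted (descending): 4.3, 4.3, 4.3, 3.5, 3.5, 1.8
The 3 values of 4.3 occupy positions 1–3 → average rank 2.
The 2 values of 3.5 occupy positions 4–5 → average rank (4+5)/2 = 4.5.

2, 2, 4.5, 4.5, 2, 6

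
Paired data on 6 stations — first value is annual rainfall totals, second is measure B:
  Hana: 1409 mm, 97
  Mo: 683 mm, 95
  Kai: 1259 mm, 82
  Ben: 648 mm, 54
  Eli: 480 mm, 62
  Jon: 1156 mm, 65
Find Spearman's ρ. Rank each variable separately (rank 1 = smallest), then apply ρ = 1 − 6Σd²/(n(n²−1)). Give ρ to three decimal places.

0.771

Ranks of variable 1: 6, 3, 5, 2, 1, 4
Ranks of variable 2: 6, 5, 4, 1, 2, 3
d = r₁ − r₂: 0, -2, 1, 1, -1, 1
d²: 0, 4, 1, 1, 1, 1; Σd² = 8
ρ = 1 − 6·8/(6·35) = 1 − 48/210 = 0.771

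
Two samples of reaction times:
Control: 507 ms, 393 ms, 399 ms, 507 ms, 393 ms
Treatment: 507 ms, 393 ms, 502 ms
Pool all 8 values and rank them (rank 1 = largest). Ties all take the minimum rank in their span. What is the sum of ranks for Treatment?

Sorted (descending): 507, 507, 507, 502, 399, 393, 393, 393
The 3 values of 507 occupy positions 1–3 → each gets rank 1.
The 3 values of 393 occupy positions 6–8 → each gets rank 6.
Treatment values → pooled ranks: 507→1, 393→6, 502→4
Rank sum = 1 + 6 + 4 = 11

11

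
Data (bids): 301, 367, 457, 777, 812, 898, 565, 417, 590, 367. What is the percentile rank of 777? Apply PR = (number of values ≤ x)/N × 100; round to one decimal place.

N = 10.
Strictly below 777: 7. Equal to 777: 1.
PR = 8/10 × 100 = 80.0

80.0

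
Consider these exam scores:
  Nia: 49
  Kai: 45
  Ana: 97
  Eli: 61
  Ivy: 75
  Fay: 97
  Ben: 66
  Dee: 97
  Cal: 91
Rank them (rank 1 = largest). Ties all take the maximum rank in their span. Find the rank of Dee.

Sorted (descending): 97, 97, 97, 91, 75, 66, 61, 49, 45
The 3 values of 97 occupy positions 1–3 → each gets rank 3.
Dee has value 97 → rank 3.

3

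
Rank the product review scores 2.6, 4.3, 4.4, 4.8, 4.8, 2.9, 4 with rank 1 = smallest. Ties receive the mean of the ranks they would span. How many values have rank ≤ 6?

5

Sorted (ascending): 2.6, 2.9, 4, 4.3, 4.4, 4.8, 4.8
The 2 values of 4.8 occupy positions 6–7 → average rank (6+7)/2 = 6.5.
Ranks ≤ 6: {1, 2, 3, 4, 5} → 5 values.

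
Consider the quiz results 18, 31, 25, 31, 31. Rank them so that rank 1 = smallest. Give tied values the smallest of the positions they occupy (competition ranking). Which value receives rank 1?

Sorted (ascending): 18, 25, 31, 31, 31
The 3 values of 31 occupy positions 3–5 → each gets rank 3.
Rank 1 → value 18.

18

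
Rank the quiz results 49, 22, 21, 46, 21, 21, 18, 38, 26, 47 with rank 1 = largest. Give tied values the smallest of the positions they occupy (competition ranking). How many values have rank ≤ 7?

9

Sorted (descending): 49, 47, 46, 38, 26, 22, 21, 21, 21, 18
The 3 values of 21 occupy positions 7–9 → each gets rank 7.
Ranks ≤ 7: {1, 2, 3, 4, 5, 6, 7, 7, 7} → 9 values.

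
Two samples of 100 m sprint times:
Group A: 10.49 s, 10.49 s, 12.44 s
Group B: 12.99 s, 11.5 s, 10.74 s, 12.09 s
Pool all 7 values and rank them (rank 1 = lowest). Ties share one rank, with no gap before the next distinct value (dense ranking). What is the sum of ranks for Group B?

15

Sorted (ascending): 10.49, 10.49, 10.74, 11.5, 12.09, 12.44, 12.99
The 2 values of 10.49 share dense rank 1.
Remaining distinct values take the next consecutive integers.
Group B values → pooled ranks: 12.99→6, 11.5→3, 10.74→2, 12.09→4
Rank sum = 6 + 3 + 2 + 4 = 15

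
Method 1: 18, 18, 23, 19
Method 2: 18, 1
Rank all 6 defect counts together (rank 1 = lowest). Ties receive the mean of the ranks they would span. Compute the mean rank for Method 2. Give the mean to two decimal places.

Sorted (ascending): 1, 18, 18, 18, 19, 23
The 3 values of 18 occupy positions 2–4 → average rank 3.
Method 2 values → pooled ranks: 18→3, 1→1
Mean rank = (3 + 1) / 2 = 2.00

2.00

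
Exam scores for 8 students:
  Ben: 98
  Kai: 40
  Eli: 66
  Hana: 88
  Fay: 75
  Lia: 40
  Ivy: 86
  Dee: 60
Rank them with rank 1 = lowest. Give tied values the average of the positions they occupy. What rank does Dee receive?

Sorted (ascending): 40, 40, 60, 66, 75, 86, 88, 98
The 2 values of 40 occupy positions 1–2 → average rank (1+2)/2 = 1.5.
Dee has value 60 → rank 3.

3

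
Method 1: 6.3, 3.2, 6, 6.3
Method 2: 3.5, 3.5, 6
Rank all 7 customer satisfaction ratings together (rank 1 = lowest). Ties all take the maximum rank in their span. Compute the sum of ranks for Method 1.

Sorted (ascending): 3.2, 3.5, 3.5, 6, 6, 6.3, 6.3
The 2 values of 3.5 occupy positions 2–3 → each gets rank 3.
The 2 values of 6 occupy positions 4–5 → each gets rank 5.
The 2 values of 6.3 occupy positions 6–7 → each gets rank 7.
Method 1 values → pooled ranks: 6.3→7, 3.2→1, 6→5, 6.3→7
Rank sum = 7 + 1 + 5 + 7 = 20

20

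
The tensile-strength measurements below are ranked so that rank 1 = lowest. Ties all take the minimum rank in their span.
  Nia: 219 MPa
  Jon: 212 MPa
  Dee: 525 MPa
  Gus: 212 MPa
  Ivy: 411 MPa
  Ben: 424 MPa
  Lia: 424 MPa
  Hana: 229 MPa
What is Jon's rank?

1

Sorted (ascending): 212, 212, 219, 229, 411, 424, 424, 525
The 2 values of 212 occupy positions 1–2 → each gets rank 1.
The 2 values of 424 occupy positions 6–7 → each gets rank 6.
Jon has value 212 MPa → rank 1.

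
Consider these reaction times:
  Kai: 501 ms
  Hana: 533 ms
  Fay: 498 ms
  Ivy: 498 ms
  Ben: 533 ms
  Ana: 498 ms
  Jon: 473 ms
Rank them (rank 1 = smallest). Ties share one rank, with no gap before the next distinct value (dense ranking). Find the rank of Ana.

Sorted (ascending): 473, 498, 498, 498, 501, 533, 533
The 3 values of 498 share dense rank 2.
The 2 values of 533 share dense rank 4.
Remaining distinct values take the next consecutive integers.
Ana has value 498 ms → rank 2.

2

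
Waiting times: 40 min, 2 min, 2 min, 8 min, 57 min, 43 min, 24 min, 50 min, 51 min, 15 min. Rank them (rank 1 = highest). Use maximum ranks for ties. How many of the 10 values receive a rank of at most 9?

Sorted (descending): 57, 51, 50, 43, 40, 24, 15, 8, 2, 2
The 2 values of 2 occupy positions 9–10 → each gets rank 10.
Ranks ≤ 9: {1, 2, 3, 4, 5, 6, 7, 8} → 8 values.

8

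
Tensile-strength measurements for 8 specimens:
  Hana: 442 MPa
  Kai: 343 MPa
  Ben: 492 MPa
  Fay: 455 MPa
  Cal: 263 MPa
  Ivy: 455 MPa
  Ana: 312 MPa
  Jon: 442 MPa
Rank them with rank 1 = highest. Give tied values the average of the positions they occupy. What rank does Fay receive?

2.5

Sorted (descending): 492, 455, 455, 442, 442, 343, 312, 263
The 2 values of 455 occupy positions 2–3 → average rank (2+3)/2 = 2.5.
The 2 values of 442 occupy positions 4–5 → average rank (4+5)/2 = 4.5.
Fay has value 455 MPa → rank 2.5.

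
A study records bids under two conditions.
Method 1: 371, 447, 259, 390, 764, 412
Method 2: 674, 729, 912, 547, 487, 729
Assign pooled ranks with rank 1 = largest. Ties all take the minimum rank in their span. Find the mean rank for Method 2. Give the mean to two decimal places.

4.17

Sorted (descending): 912, 764, 729, 729, 674, 547, 487, 447, 412, 390, 371, 259
The 2 values of 729 occupy positions 3–4 → each gets rank 3.
Method 2 values → pooled ranks: 674→5, 729→3, 912→1, 547→6, 487→7, 729→3
Mean rank = (5 + 3 + 1 + 6 + 7 + 3) / 6 = 4.17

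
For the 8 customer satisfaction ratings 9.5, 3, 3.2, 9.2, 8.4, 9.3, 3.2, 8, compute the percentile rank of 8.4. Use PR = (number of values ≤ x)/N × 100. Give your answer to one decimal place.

N = 8.
Strictly below 8.4: 4. Equal to 8.4: 1.
PR = 5/8 × 100 = 62.5

62.5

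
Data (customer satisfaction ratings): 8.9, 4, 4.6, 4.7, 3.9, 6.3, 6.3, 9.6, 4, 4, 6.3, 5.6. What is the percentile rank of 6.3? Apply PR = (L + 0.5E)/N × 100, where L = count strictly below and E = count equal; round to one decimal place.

N = 12.
Strictly below 6.3: 7. Equal to 6.3: 3.
PR = (7 + 0.5·3)/12 × 100 = 70.8

70.8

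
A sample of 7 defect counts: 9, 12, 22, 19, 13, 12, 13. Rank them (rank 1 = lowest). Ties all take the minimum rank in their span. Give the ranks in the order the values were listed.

1, 2, 7, 6, 4, 2, 4

Sorted (ascending): 9, 12, 12, 13, 13, 19, 22
The 2 values of 12 occupy positions 2–3 → each gets rank 2.
The 2 values of 13 occupy positions 4–5 → each gets rank 4.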